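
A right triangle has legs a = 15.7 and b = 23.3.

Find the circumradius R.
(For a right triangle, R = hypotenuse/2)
Hypotenuse c = √(a² + b²) = √(246.49 + 542.89) = √789.38 ≈ 28.0959
R = c/2 ≈ 28.0959/2 ≈ 14.048

R = 14.05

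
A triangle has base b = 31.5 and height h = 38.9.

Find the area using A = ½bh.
A = ½·b·h = ½·31.5·38.9 = ½·1225.35 = 612.675

Area = 612.675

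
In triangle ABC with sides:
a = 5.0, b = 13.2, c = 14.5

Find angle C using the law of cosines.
c² = a² + b² − 2ab·cos(C)  ⇒  cos(C) = (a² + b² − c²)/(2ab)
cos(C) = (5.0² + 13.2² − 14.5²)/(2·5.0·13.2) = (25 + 174.24 − 210.25)/132 = -11.01/132 ≈ -0.0834091
C = arccos(-0.0834091) ≈ 94.7845°

C = 94.78°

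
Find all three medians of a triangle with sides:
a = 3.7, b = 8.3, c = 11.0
Median formula: m_a = ½√(2b² + 2c² − a²) (and cyclically). a² = 13.69, b² = 68.89, c² = 121.
m_a = ½√(2·68.89 + 2·121 − 13.69) = ½√366.09 ≈ ½·19.1335 ≈ 9.56674
m_b = ½√(2·13.69 + 2·121 − 68.89) = ½√200.49 ≈ ½·14.1594 ≈ 7.07972
m_c = ½√(2·13.69 + 2·68.89 − 121) = ½√44.16 ≈ ½·6.6453 ≈ 3.32265

m_a = 9.567, m_b = 7.08, m_c = 3.323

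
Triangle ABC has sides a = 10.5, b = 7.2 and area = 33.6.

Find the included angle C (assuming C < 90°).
Area = ½·a·b·sin(C)  ⇒  sin(C) = 2·Area/(a·b) = 2·33.6/(10.5·7.2) = 67.2/75.6 ≈ 0.888889
C = arcsin(0.888889) ≈ 62.734° (taking the acute solution since C < 90°)

C = 62.73°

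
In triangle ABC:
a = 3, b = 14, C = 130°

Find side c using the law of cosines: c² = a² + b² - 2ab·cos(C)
c² = 3² + 14² − 2·3·14·cos(130°)
cos(130°) ≈ -0.642788
c² ≈ 9 + 196 − 84·(-0.642788) ≈ 205 + 53.9942 ≈ 258.994
c ≈ √258.994 ≈ 16.0933

c = 16.09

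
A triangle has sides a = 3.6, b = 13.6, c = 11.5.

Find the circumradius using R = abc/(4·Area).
First find the area with Heron's formula.
s = (3.6 + 13.6 + 11.5)/2 = 14.35
Area = √(s(s−a)(s−b)(s−c)) = √(14.35·10.75·0.75·2.85) ≈ √329.736 ≈ 18.1586
abc = 3.6·13.6·11.5 = 563.04
R = abc/(4·Area) ≈ 563.04/(4·18.1586) = 563.04/72.6345 ≈ 7.75168

R = 7.752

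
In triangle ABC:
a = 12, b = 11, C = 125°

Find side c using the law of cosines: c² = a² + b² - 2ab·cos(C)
c² = 12² + 11² − 2·12·11·cos(125°)
cos(125°) ≈ -0.573576
c² ≈ 144 + 121 − 264·(-0.573576) ≈ 265 + 151.424 ≈ 416.424
c ≈ √416.424 ≈ 20.4065

c = 20.41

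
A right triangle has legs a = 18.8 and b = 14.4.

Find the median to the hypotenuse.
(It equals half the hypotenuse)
Hypotenuse c = √(a² + b²) = √(353.44 + 207.36) = √560.8 ≈ 23.6812
Median to hypotenuse = c/2 ≈ 23.6812/2 ≈ 11.8406

Median = 11.84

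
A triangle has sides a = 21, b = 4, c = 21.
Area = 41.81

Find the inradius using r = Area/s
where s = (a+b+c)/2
s = (21 + 4 + 21)/2 = 46/2 = 23
r = Area/s = 41.81/23 ≈ 1.81783

r = 1.818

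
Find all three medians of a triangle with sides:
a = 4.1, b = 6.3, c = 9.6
Median formula: m_a = ½√(2b² + 2c² − a²) (and cyclically). a² = 16.81, b² = 39.69, c² = 92.16.
m_a = ½√(2·39.69 + 2·92.16 − 16.81) = ½√246.89 ≈ ½·15.7127 ≈ 7.85637
m_b = ½√(2·16.81 + 2·92.16 − 39.69) = ½√178.25 ≈ ½·13.351 ≈ 6.67551
m_c = ½√(2·16.81 + 2·39.69 − 92.16) = ½√20.84 ≈ ½·4.56508 ≈ 2.28254

m_a = 7.856, m_b = 6.676, m_c = 2.283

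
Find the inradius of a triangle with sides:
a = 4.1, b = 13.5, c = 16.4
r = Area/s where s is the semi-perimeter.
s = (4.1 + 13.5 + 16.4)/2 = 34/2 = 17
Area = √(s(s−a)(s−b)(s−c)) = √(17·12.9·3.5·0.6) ≈ √460.53 ≈ 21.46
r ≈ 21.46/17 ≈ 1.26235

r = 1.262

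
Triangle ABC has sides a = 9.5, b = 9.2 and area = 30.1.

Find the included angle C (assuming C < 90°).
Area = ½·a·b·sin(C)  ⇒  sin(C) = 2·Area/(a·b) = 2·30.1/(9.5·9.2) = 60.2/87.4 ≈ 0.688787
C = arcsin(0.688787) ≈ 43.5342° (taking the acute solution since C < 90°)

C = 43.53°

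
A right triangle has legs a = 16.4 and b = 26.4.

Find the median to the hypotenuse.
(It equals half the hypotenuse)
Hypotenuse c = √(a² + b²) = √(268.96 + 696.96) = √965.92 ≈ 31.0793
Median to hypotenuse = c/2 ≈ 31.0793/2 ≈ 15.5396

Median = 15.54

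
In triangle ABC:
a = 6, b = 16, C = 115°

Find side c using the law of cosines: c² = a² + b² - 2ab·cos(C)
c² = 6² + 16² − 2·6·16·cos(115°)
cos(115°) ≈ -0.422618
c² ≈ 36 + 256 − 192·(-0.422618) ≈ 292 + 81.1427 ≈ 373.143
c ≈ √373.143 ≈ 19.3169

c = 19.32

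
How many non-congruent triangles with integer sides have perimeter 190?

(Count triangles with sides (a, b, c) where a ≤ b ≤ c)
Let a ≤ b ≤ c with a + b + c = 190. The only binding inequality is a + b > c, i.e. 190 − c > c, so c < 190/2; and c ≥ 190/3 since c is the largest side.
So 64 ≤ c ≤ 94. For each c, b runs from ⌈(190 − c)/2⌉ up to c (then a = 190 − b − c satisfies 1 ≤ a ≤ b automatically), giving c − ⌈(190 − c)/2⌉ + 1 choices.
Summing over c: 2 + 3 + 5 + 6 + … + 45 + 47  (31 terms, c = 64, …, 94) = 752
Check (closed form: nearest integer to p²/48 for even p, (p+3)²/48 for odd p): 190²/48 = 36100/48 ≈ 752.08 → 752

752 triangles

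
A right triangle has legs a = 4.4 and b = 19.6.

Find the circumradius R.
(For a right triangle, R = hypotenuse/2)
Hypotenuse c = √(a² + b²) = √(19.36 + 384.16) = √403.52 ≈ 20.0878
R = c/2 ≈ 20.0878/2 ≈ 10.0439

R = 10.04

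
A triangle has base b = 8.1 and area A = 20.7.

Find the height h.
A = ½·b·h  ⇒  h = 2A/b = 2·20.7/8.1 = 41.4/8.1 ≈ 5.11111

h = 5.111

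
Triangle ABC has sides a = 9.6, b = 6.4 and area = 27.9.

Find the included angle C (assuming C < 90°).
Area = ½·a·b·sin(C)  ⇒  sin(C) = 2·Area/(a·b) = 2·27.9/(9.6·6.4) = 55.8/61.44 ≈ 0.908203
C = arcsin(0.908203) ≈ 65.2582° (taking the acute solution since C < 90°)

C = 65.26°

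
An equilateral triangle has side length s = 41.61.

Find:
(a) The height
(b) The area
(a) The height splits the triangle into two 30-60-90 halves: h = s·√3/2 = 41.61·1.73205/2 ≈ 72.0706/2 ≈ 36.0353
(b) Area = (√3/4)·s² = (√3/4)·41.61² = (√3/4)·1731.3921 ≈ 0.433013·1731.3921 ≈ 749.715

Height = 36.04, Area = 749.7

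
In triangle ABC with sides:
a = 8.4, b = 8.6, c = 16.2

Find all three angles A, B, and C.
Law of cosines for each angle (a² = 70.56, b² = 73.96, c² = 262.44):
cos(A) = (b² + c² − a²)/(2bc) = (73.96 + 262.44 − 70.56)/(2·8.6·16.2) = 265.84/278.64 ≈ 0.954063  ⇒  A ≈ 17.434°
cos(B) = (a² + c² − b²)/(2ac) = (70.56 + 262.44 − 73.96)/(2·8.4·16.2) = 259.04/272.16 ≈ 0.951793  ⇒  B ≈ 17.8629°
cos(C) = (a² + b² − c²)/(2ab) = (70.56 + 73.96 − 262.44)/(2·8.4·8.6) = -117.92/144.48 ≈ -0.816168  ⇒  C ≈ 144.703°
Check: A + B + C ≈ 180°

A = 17.43°, B = 17.86°, C = 144.7°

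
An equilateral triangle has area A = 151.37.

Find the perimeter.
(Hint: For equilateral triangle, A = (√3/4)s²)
A = (√3/4)s²  ⇒  s² = 4A/√3 = 4·151.37/√3 = 605.48/1.73205 ≈ 349.574
s ≈ √349.574 ≈ 18.6969
Perimeter = 3s ≈ 3·18.6969 ≈ 56.0907

Perimeter = 56.09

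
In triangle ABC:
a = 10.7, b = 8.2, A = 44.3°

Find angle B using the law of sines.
a/sin(A) = b/sin(B)  ⇒  sin(B) = b·sin(A)/a = 8.2·sin(44.3°)/10.7
sin(44.3°) ≈ 0.698415
sin(B) ≈ 8.2·0.698415/10.7 ≈ 5.72701/10.7 ≈ 0.535234
B = arcsin(0.535234) ≈ 32.3598°
(Since b ≤ a we need B ≤ A, so the obtuse alternative 180° − 32.3598° ≈ 147.64° is rejected.)

B = 32.36°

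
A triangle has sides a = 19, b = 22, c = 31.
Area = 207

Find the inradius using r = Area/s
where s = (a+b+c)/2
s = (19 + 22 + 31)/2 = 72/2 = 36
r = Area/s = 207/36 ≈ 5.75

r = 5.75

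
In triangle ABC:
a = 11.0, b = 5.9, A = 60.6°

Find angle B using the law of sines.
a/sin(A) = b/sin(B)  ⇒  sin(B) = b·sin(A)/a = 5.9·sin(60.6°)/11.0
sin(60.6°) ≈ 0.871214
sin(B) ≈ 5.9·0.871214/11.0 ≈ 5.14016/11.0 ≈ 0.467287
B = arcsin(0.467287) ≈ 27.8584°
(Since b ≤ a we need B ≤ A, so the obtuse alternative 180° − 27.8584° ≈ 152.142° is rejected.)

B = 27.86°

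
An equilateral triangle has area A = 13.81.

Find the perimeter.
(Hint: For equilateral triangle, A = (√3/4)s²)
A = (√3/4)s²  ⇒  s² = 4A/√3 = 4·13.81/√3 = 55.24/1.73205 ≈ 31.8928
s ≈ √31.8928 ≈ 5.64737
Perimeter = 3s ≈ 3·5.64737 ≈ 16.9421

Perimeter = 16.94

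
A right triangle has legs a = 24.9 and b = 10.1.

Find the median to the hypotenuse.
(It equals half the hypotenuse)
Hypotenuse c = √(a² + b²) = √(620.01 + 102.01) = √722.02 ≈ 26.8704
Median to hypotenuse = c/2 ≈ 26.8704/2 ≈ 13.4352

Median = 13.44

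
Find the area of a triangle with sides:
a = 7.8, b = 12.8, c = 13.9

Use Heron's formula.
s = (7.8 + 12.8 + 13.9)/2 = 34.5/2 = 17.25
s − a = 9.45, s − b = 4.45, s − c = 3.35
s(s−a)(s−b)(s−c) = 17.25·9.45·4.45·3.35 ≈ 2430.11
Area = √2430.11 ≈ 49.2961

Area = 49.3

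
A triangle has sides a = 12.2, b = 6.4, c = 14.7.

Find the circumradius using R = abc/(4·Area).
First find the area with Heron's formula.
s = (12.2 + 6.4 + 14.7)/2 = 16.65
Area = √(s(s−a)(s−b)(s−c)) = √(16.65·4.45·10.25·1.95) ≈ √1480.92 ≈ 38.4828
abc = 12.2·6.4·14.7 = 1147.776
R = abc/(4·Area) ≈ 1147.776/(4·38.4828) = 1147.776/153.931 ≈ 7.45643

R = 7.456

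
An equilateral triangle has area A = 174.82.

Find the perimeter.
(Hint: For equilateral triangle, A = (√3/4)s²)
A = (√3/4)s²  ⇒  s² = 4A/√3 = 4·174.82/√3 = 699.28/1.73205 ≈ 403.729
s ≈ √403.729 ≈ 20.093
Perimeter = 3s ≈ 3·20.093 ≈ 60.2791

Perimeter = 60.28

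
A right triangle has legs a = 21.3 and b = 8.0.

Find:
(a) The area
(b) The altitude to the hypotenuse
(a) The legs are perpendicular, so Area = ½·a·b = ½·21.3·8.0 = ½·170.4 = 85.2
(b) Hypotenuse c = √(a² + b²) = √(453.69 + 64) = √517.69 ≈ 22.7528
    Area = ½·c·h_c  ⇒  h_c = 2·Area/c = 170.4/22.7528 ≈ 7.48919

Area = 85.2, h_c = 7.489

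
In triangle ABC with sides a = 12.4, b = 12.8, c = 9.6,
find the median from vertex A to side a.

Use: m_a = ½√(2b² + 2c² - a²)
m_a = ½√(2·12.8² + 2·9.6² − 12.4²) = ½√(2·163.84 + 2·92.16 − 153.76) = ½√(327.68 + 184.32 − 153.76) = ½√358.24
√358.24 ≈ 18.9272, so m_a ≈ 9.46361

m_a = 9.464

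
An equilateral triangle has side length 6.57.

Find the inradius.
r = Area/s with s the semi-perimeter.
Area = (√3/4)·6.57² = (√3/4)·43.1649 ≈ 0.433013·43.1649 ≈ 18.6909
s = 3·6.57/2 = 9.855
r ≈ 18.6909/9.855 ≈ 1.8966
(Equivalently r = side/(2√3) = 6.57/3.4641 ≈ 1.8966.)

r = 1.897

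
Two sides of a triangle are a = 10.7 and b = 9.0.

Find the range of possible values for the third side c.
Triangle inequality: |a − b| < c < a + b
|a − b| = |10.7 − 9.0| = 1.7
a + b = 10.7 + 9.0 = 19.7

1.7 < c < 19.7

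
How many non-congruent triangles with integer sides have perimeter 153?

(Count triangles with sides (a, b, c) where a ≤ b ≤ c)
Let a ≤ b ≤ c with a + b + c = 153. The only binding inequality is a + b > c, i.e. 153 − c > c, so c < 153/2; and c ≥ 153/3 since c is the largest side.
So 51 ≤ c ≤ 76. For each c, b runs from ⌈(153 − c)/2⌉ up to c (then a = 153 − b − c satisfies 1 ≤ a ≤ b automatically), giving c − ⌈(153 − c)/2⌉ + 1 choices.
Summing over c: 1 + 2 + 4 + 5 + … + 37 + 38  (26 terms, c = 51, …, 76) = 507
Check (closed form: nearest integer to p²/48 for even p, (p+3)²/48 for odd p): (153+3)²/48 = 156²/48 = 24336/48 ≈ 507.00 → 507

507 triangles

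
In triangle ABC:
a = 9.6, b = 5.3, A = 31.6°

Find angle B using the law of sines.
a/sin(A) = b/sin(B)  ⇒  sin(B) = b·sin(A)/a = 5.3·sin(31.6°)/9.6
sin(31.6°) ≈ 0.523986
sin(B) ≈ 5.3·0.523986/9.6 ≈ 2.77713/9.6 ≈ 0.289284
B = arcsin(0.289284) ≈ 16.8151°
(Since b ≤ a we need B ≤ A, so the obtuse alternative 180° − 16.8151° ≈ 163.185° is rejected.)

B = 16.82°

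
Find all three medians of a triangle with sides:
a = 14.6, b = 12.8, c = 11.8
Median formula: m_a = ½√(2b² + 2c² − a²) (and cyclically). a² = 213.16, b² = 163.84, c² = 139.24.
m_a = ½√(2·163.84 + 2·139.24 − 213.16) = ½√393 ≈ ½·19.8242 ≈ 9.91211
m_b = ½√(2·213.16 + 2·139.24 − 163.84) = ½√540.96 ≈ ½·23.2585 ≈ 11.6293
m_c = ½√(2·213.16 + 2·163.84 − 139.24) = ½√614.76 ≈ ½·24.7944 ≈ 12.3972

m_a = 9.912, m_b = 11.63, m_c = 12.4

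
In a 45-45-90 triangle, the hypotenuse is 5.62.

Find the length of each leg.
In a 45-45-90 triangle hypotenuse = leg·√2, so leg = hypotenuse/√2.
Leg = 5.62/√2 ≈ 5.62/1.41421 ≈ 3.97394

Each leg = 3.974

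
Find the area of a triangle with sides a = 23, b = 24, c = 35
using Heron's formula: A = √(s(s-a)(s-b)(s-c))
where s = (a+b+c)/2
s = (23 + 24 + 35)/2 = 82/2 = 41
s − a = 18, s − b = 17, s − c = 6
s(s−a)(s−b)(s−c) = 41·18·17·6 = 75276
Area = √75276 ≈ 274.365

s = 41.0, Area = 274.4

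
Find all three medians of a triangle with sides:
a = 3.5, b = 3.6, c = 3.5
Median formula: m_a = ½√(2b² + 2c² − a²) (and cyclically). a² = 12.25, b² = 12.96, c² = 12.25.
m_a = ½√(2·12.96 + 2·12.25 − 12.25) = ½√38.17 ≈ ½·6.17819 ≈ 3.08909
m_b = ½√(2·12.25 + 2·12.25 − 12.96) = ½√36.04 ≈ ½·6.00333 ≈ 3.00167
m_c = ½√(2·12.25 + 2·12.96 − 12.25) = ½√38.17 ≈ ½·6.17819 ≈ 3.08909

m_a = 3.089, m_b = 3.002, m_c = 3.089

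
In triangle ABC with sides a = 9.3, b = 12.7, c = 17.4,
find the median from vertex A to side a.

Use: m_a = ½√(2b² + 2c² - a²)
m_a = ½√(2·12.7² + 2·17.4² − 9.3²) = ½√(2·161.29 + 2·302.76 − 86.49) = ½√(322.58 + 605.52 − 86.49) = ½√841.61
√841.61 ≈ 29.0105, so m_a ≈ 14.5053

m_a = 14.51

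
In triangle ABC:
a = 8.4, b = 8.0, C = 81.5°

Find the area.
Two sides and the included angle (SAS): A = ½·a·b·sin(C) = ½·8.4·8.0·sin(81.5°)
sin(81.5°) ≈ 0.989016
A ≈ ½·67.2·0.989016 = 33.6·0.989016 ≈ 33.2309

Area = 33.23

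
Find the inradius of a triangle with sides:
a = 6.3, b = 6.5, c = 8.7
r = Area/s where s is the semi-perimeter.
s = (6.3 + 6.5 + 8.7)/2 = 21.5/2 = 10.75
Area = √(s(s−a)(s−b)(s−c)) = √(10.75·4.45·4.25·2.05) ≈ √416.784 ≈ 20.4153
r ≈ 20.4153/10.75 ≈ 1.8991

r = 1.899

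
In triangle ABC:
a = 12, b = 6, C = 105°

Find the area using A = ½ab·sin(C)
A = ½·a·b·sin(C) = ½·12·6·sin(105°)
sin(105°) ≈ 0.965926
A ≈ ½·72·0.965926 = 36·0.965926 ≈ 34.7733

Area = 34.77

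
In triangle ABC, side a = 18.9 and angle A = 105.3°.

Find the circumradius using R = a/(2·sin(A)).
R = a/(2·sin(A)) = 18.9/(2·sin(105.3°))
sin(105.3°) ≈ 0.964557
R ≈ 18.9/(2·0.964557) = 18.9/1.92911 ≈ 9.79724

R = 9.797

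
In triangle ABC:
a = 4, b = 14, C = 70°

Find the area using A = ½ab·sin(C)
A = ½·a·b·sin(C) = ½·4·14·sin(70°)
sin(70°) ≈ 0.939693
A ≈ ½·56·0.939693 = 28·0.939693 ≈ 26.3114

Area = 26.31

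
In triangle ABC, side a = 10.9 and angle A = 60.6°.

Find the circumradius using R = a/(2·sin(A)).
R = a/(2·sin(A)) = 10.9/(2·sin(60.6°))
sin(60.6°) ≈ 0.871214
R ≈ 10.9/(2·0.871214) = 10.9/1.74243 ≈ 6.25564

R = 6.256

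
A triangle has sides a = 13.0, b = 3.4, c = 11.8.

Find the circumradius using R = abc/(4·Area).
First find the area with Heron's formula.
s = (13.0 + 3.4 + 11.8)/2 = 14.1
Area = √(s(s−a)(s−b)(s−c)) = √(14.1·1.1·10.7·2.3) ≈ √381.701 ≈ 19.5372
abc = 13.0·3.4·11.8 = 521.56
R = abc/(4·Area) ≈ 521.56/(4·19.5372) = 521.56/78.1487 ≈ 6.67394

R = 6.674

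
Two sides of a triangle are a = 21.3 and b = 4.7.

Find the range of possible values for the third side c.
Triangle inequality: |a − b| < c < a + b
|a − b| = |21.3 − 4.7| = 16.6
a + b = 21.3 + 4.7 = 26

16.6 < c < 26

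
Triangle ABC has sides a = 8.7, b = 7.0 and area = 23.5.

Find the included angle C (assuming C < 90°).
Area = ½·a·b·sin(C)  ⇒  sin(C) = 2·Area/(a·b) = 2·23.5/(8.7·7.0) = 47/60.9 ≈ 0.771757
C = arcsin(0.771757) ≈ 50.5119° (taking the acute solution since C < 90°)

C = 50.51°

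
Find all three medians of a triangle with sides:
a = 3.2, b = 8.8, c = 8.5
Median formula: m_a = ½√(2b² + 2c² − a²) (and cyclically). a² = 10.24, b² = 77.44, c² = 72.25.
m_a = ½√(2·77.44 + 2·72.25 − 10.24) = ½√289.14 ≈ ½·17.0041 ≈ 8.50206
m_b = ½√(2·10.24 + 2·72.25 − 77.44) = ½√87.54 ≈ ½·9.35628 ≈ 4.67814
m_c = ½√(2·10.24 + 2·77.44 − 72.25) = ½√103.11 ≈ ½·10.1543 ≈ 5.07715

m_a = 8.502, m_b = 4.678, m_c = 5.077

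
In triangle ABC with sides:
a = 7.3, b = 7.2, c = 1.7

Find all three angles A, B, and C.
Law of cosines for each angle (a² = 53.29, b² = 51.84, c² = 2.89):
cos(A) = (b² + c² − a²)/(2bc) = (51.84 + 2.89 − 53.29)/(2·7.2·1.7) = 1.44/24.48 ≈ 0.0588235  ⇒  A ≈ 86.6277°
cos(B) = (a² + c² − b²)/(2ac) = (53.29 + 2.89 − 51.84)/(2·7.3·1.7) = 4.34/24.82 ≈ 0.174859  ⇒  B ≈ 79.9295°
cos(C) = (a² + b² − c²)/(2ab) = (53.29 + 51.84 − 2.89)/(2·7.3·7.2) = 102.24/105.12 ≈ 0.972603  ⇒  C ≈ 13.4427°
Check: A + B + C ≈ 180°

A = 86.63°, B = 79.93°, C = 13.44°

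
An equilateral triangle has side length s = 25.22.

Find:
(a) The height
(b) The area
(a) The height splits the triangle into two 30-60-90 halves: h = s·√3/2 = 25.22·1.73205/2 ≈ 43.6823/2 ≈ 21.8412
(b) Area = (√3/4)·s² = (√3/4)·25.22² = (√3/4)·636.0484 ≈ 0.433013·636.0484 ≈ 275.417

Height = 21.84, Area = 275.4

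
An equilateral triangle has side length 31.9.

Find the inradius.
r = Area/s with s the semi-perimeter.
Area = (√3/4)·31.9² = (√3/4)·1017.61 ≈ 0.433013·1017.61 ≈ 440.638
s = 3·31.9/2 = 47.85
r ≈ 440.638/47.85 ≈ 9.20874
(Equivalently r = side/(2√3) = 31.9/3.4641 ≈ 9.20874.)

r = 9.209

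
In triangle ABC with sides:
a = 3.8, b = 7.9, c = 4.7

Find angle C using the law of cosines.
c² = a² + b² − 2ab·cos(C)  ⇒  cos(C) = (a² + b² − c²)/(2ab)
cos(C) = (3.8² + 7.9² − 4.7²)/(2·3.8·7.9) = (14.44 + 62.41 − 22.09)/60.04 = 54.76/60.04 ≈ 0.912059
C = arccos(0.912059) ≈ 24.2086°

C = 24.21°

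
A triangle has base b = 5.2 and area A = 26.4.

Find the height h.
A = ½·b·h  ⇒  h = 2A/b = 2·26.4/5.2 = 52.8/5.2 ≈ 10.1538

h = 10.15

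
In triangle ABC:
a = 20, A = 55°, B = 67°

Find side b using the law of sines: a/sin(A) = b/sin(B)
a/sin(A) = b/sin(B)  ⇒  b = a·sin(B)/sin(A) = 20·sin(67°)/sin(55°)
sin(67°) ≈ 0.920505, sin(55°) ≈ 0.819152
b ≈ 20·0.920505/0.819152 ≈ 18.4101/0.819152 ≈ 22.4746

b = 22.47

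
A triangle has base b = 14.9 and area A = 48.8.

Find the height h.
A = ½·b·h  ⇒  h = 2A/b = 2·48.8/14.9 = 97.6/14.9 ≈ 6.55034

h = 6.55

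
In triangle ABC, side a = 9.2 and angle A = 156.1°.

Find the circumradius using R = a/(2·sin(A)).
R = a/(2·sin(A)) = 9.2/(2·sin(156.1°))
sin(156.1°) ≈ 0.405142
R ≈ 9.2/(2·0.405142) = 9.2/0.810283 ≈ 11.3541

R = 11.35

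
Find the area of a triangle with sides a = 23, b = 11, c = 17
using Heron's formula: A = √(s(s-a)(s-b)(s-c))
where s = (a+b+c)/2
s = (23 + 11 + 17)/2 = 51/2 = 25.5
s − a = 2.5, s − b = 14.5, s − c = 8.5
s(s−a)(s−b)(s−c) = 25.5·2.5·14.5·8.5 = 7857.1875
Area = √7857.1875 ≈ 88.6408

s = 25.5, Area = 88.64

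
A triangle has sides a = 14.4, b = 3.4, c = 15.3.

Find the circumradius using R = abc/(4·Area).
First find the area with Heron's formula.
s = (14.4 + 3.4 + 15.3)/2 = 16.55
Area = √(s(s−a)(s−b)(s−c)) = √(16.55·2.15·13.15·1.25) ≈ √584.887 ≈ 24.1844
abc = 14.4·3.4·15.3 = 749.088
R = abc/(4·Area) ≈ 749.088/(4·24.1844) = 749.088/96.7378 ≈ 7.74349

R = 7.743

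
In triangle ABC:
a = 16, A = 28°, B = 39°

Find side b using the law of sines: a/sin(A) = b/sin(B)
a/sin(A) = b/sin(B)  ⇒  b = a·sin(B)/sin(A) = 16·sin(39°)/sin(28°)
sin(39°) ≈ 0.62932, sin(28°) ≈ 0.469472
b ≈ 16·0.62932/0.469472 ≈ 10.0691/0.469472 ≈ 21.4478

b = 21.45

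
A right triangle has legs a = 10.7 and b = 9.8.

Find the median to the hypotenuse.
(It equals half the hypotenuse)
Hypotenuse c = √(a² + b²) = √(114.49 + 96.04) = √210.53 ≈ 14.5097
Median to hypotenuse = c/2 ≈ 14.5097/2 ≈ 7.25483

Median = 7.255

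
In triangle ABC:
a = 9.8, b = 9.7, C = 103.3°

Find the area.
Two sides and the included angle (SAS): A = ½·a·b·sin(C) = ½·9.8·9.7·sin(103.3°)
sin(103.3°) ≈ 0.973179
A ≈ ½·95.06·0.973179 = 47.53·0.973179 ≈ 46.2552

Area = 46.26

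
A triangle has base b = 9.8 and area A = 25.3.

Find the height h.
A = ½·b·h  ⇒  h = 2A/b = 2·25.3/9.8 = 50.6/9.8 ≈ 5.16327

h = 5.163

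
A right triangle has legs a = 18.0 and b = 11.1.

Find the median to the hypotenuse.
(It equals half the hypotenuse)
Hypotenuse c = √(a² + b²) = √(324 + 123.21) = √447.21 ≈ 21.1473
Median to hypotenuse = c/2 ≈ 21.1473/2 ≈ 10.5737

Median = 10.57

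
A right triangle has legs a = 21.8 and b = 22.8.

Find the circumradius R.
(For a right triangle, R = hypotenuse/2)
Hypotenuse c = √(a² + b²) = √(475.24 + 519.84) = √995.08 ≈ 31.5449
R = c/2 ≈ 31.5449/2 ≈ 15.7724

R = 15.77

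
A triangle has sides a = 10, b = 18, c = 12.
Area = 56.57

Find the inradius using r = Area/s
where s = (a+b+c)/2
s = (10 + 18 + 12)/2 = 40/2 = 20
r = Area/s = 56.57/20 ≈ 2.8285

r = 2.829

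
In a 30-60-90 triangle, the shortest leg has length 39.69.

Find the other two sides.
In a 30-60-90 triangle the sides are in ratio 1 : √3 : 2 (short leg : long leg : hypotenuse).
Long leg = 39.69·√3 ≈ 39.69·1.73205 ≈ 68.7451
Hypotenuse = 2·39.69 = 79.38

Long leg = 39.69√3 = 68.75, Hypotenuse = 79.38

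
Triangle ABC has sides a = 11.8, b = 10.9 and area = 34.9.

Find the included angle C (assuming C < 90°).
Area = ½·a·b·sin(C)  ⇒  sin(C) = 2·Area/(a·b) = 2·34.9/(11.8·10.9) = 69.8/128.62 ≈ 0.542684
C = arcsin(0.542684) ≈ 32.8665° (taking the acute solution since C < 90°)

C = 32.87°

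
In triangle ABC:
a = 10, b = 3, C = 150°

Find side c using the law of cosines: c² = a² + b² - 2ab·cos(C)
c² = 10² + 3² − 2·10·3·cos(150°)
cos(150°) ≈ -0.866025
c² ≈ 100 + 9 − 60·(-0.866025) ≈ 109 + 51.9615 ≈ 160.962
c ≈ √160.962 ≈ 12.6871

c = 12.69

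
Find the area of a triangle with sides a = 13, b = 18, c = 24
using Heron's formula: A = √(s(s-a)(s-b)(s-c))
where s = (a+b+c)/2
s = (13 + 18 + 24)/2 = 55/2 = 27.5
s − a = 14.5, s − b = 9.5, s − c = 3.5
s(s−a)(s−b)(s−c) = 27.5·14.5·9.5·3.5 = 13258.4375
Area = √13258.4375 ≈ 115.145

s = 27.5, Area = 115.1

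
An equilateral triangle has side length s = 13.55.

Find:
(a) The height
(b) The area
(a) The height splits the triangle into two 30-60-90 halves: h = s·√3/2 = 13.55·1.73205/2 ≈ 23.4693/2 ≈ 11.7346
(b) Area = (√3/4)·s² = (√3/4)·13.55² = (√3/4)·183.6025 ≈ 0.433013·183.6025 ≈ 79.5022

Height = 11.73, Area = 79.5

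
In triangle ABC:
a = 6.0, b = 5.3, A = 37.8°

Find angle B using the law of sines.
a/sin(A) = b/sin(B)  ⇒  sin(B) = b·sin(A)/a = 5.3·sin(37.8°)/6.0
sin(37.8°) ≈ 0.612907
sin(B) ≈ 5.3·0.612907/6.0 ≈ 3.24841/6.0 ≈ 0.541401
B = arcsin(0.541401) ≈ 32.7791°
(Since b ≤ a we need B ≤ A, so the obtuse alternative 180° − 32.7791° ≈ 147.221° is rejected.)

B = 32.78°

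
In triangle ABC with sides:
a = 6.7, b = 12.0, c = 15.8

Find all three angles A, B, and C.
Law of cosines for each angle (a² = 44.89, b² = 144, c² = 249.64):
cos(A) = (b² + c² − a²)/(2bc) = (144 + 249.64 − 44.89)/(2·12.0·15.8) = 348.75/379.2 ≈ 0.919699  ⇒  A ≈ 23.1178°
cos(B) = (a² + c² − b²)/(2ac) = (44.89 + 249.64 − 144)/(2·6.7·15.8) = 150.53/211.72 ≈ 0.710986  ⇒  B ≈ 44.6848°
cos(C) = (a² + b² − c²)/(2ab) = (44.89 + 144 − 249.64)/(2·6.7·12.0) = -60.75/160.8 ≈ -0.377799  ⇒  C ≈ 112.197°
Check: A + B + C ≈ 180°

A = 23.12°, B = 44.68°, C = 112.2°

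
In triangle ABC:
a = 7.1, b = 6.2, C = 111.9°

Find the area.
Two sides and the included angle (SAS): A = ½·a·b·sin(C) = ½·7.1·6.2·sin(111.9°)
sin(111.9°) ≈ 0.927836
A ≈ ½·44.02·0.927836 = 22.01·0.927836 ≈ 20.4217

Area = 20.42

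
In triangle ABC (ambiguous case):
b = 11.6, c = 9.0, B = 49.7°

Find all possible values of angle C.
b/sin(B) = c/sin(C)  ⇒  sin(C) = c·sin(B)/b = 9.0·sin(49.7°)/11.6
sin(49.7°) ≈ 0.762668
sin(C) ≈ 9.0·0.762668/11.6 ≈ 6.86401/11.6 ≈ 0.591725
Candidate 1: C₁ = arcsin(0.591725) ≈ 36.2795°  →  A = 180° − 49.7° − 36.2795° ≈ 94.0205° > 0, valid
Candidate 2: C₂ = 180° − C₁ ≈ 143.72°  →  A = 180° − 49.7° − 143.72° ≈ -13.4205° ≤ 0, not a valid triangle

C = 36.28° (one solution)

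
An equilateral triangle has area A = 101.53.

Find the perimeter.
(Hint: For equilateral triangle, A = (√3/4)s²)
A = (√3/4)s²  ⇒  s² = 4A/√3 = 4·101.53/√3 = 406.12/1.73205 ≈ 234.473
s ≈ √234.473 ≈ 15.3125
Perimeter = 3s ≈ 3·15.3125 ≈ 45.9376

Perimeter = 45.94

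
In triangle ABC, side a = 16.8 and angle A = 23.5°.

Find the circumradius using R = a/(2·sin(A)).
R = a/(2·sin(A)) = 16.8/(2·sin(23.5°))
sin(23.5°) ≈ 0.398749
R ≈ 16.8/(2·0.398749) = 16.8/0.797498 ≈ 21.0659

R = 21.07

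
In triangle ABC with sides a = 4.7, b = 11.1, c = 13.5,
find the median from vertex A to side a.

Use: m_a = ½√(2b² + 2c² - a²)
m_a = ½√(2·11.1² + 2·13.5² − 4.7²) = ½√(2·123.21 + 2·182.25 − 22.09) = ½√(246.42 + 364.5 − 22.09) = ½√588.83
√588.83 ≈ 24.2658, so m_a ≈ 12.1329

m_a = 12.13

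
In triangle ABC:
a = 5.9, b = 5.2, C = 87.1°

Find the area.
Two sides and the included angle (SAS): A = ½·a·b·sin(C) = ½·5.9·5.2·sin(87.1°)
sin(87.1°) ≈ 0.998719
A ≈ ½·30.68·0.998719 = 15.34·0.998719 ≈ 15.3204

Area = 15.32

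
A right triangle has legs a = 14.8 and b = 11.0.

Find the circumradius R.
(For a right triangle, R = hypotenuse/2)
Hypotenuse c = √(a² + b²) = √(219.04 + 121) = √340.04 ≈ 18.4402
R = c/2 ≈ 18.4402/2 ≈ 9.22009

R = 9.22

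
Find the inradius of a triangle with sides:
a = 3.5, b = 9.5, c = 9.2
r = Area/s where s is the semi-perimeter.
s = (3.5 + 9.5 + 9.2)/2 = 22.2/2 = 11.1
Area = √(s(s−a)(s−b)(s−c)) = √(11.1·7.6·1.6·1.9) ≈ √256.454 ≈ 16.0142
r ≈ 16.0142/11.1 ≈ 1.44272

r = 1.443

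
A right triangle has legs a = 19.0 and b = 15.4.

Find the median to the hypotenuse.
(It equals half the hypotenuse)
Hypotenuse c = √(a² + b²) = √(361 + 237.16) = √598.16 ≈ 24.4573
Median to hypotenuse = c/2 ≈ 24.4573/2 ≈ 12.2287

Median = 12.23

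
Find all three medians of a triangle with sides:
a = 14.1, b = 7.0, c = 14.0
Median formula: m_a = ½√(2b² + 2c² − a²) (and cyclically). a² = 198.81, b² = 49, c² = 196.
m_a = ½√(2·49 + 2·196 − 198.81) = ½√291.19 ≈ ½·17.0643 ≈ 8.53215
m_b = ½√(2·198.81 + 2·196 − 49) = ½√740.62 ≈ ½·27.2143 ≈ 13.6072
m_c = ½√(2·198.81 + 2·49 − 196) = ½√299.62 ≈ ½·17.3095 ≈ 8.65477

m_a = 8.532, m_b = 13.61, m_c = 8.655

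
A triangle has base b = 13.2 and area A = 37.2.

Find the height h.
A = ½·b·h  ⇒  h = 2A/b = 2·37.2/13.2 = 74.4/13.2 ≈ 5.63636

h = 5.636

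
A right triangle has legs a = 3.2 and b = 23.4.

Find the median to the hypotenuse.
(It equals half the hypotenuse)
Hypotenuse c = √(a² + b²) = √(10.24 + 547.56) = √557.8 ≈ 23.6178
Median to hypotenuse = c/2 ≈ 23.6178/2 ≈ 11.8089

Median = 11.81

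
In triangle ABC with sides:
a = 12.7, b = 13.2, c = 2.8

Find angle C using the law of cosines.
c² = a² + b² − 2ab·cos(C)  ⇒  cos(C) = (a² + b² − c²)/(2ab)
cos(C) = (12.7² + 13.2² − 2.8²)/(2·12.7·13.2) = (161.29 + 174.24 − 7.84)/335.28 = 327.69/335.28 ≈ 0.977362
C = arccos(0.977362) ≈ 12.2145°

C = 12.21°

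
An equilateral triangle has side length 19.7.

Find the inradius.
r = Area/s with s the semi-perimeter.
Area = (√3/4)·19.7² = (√3/4)·388.09 ≈ 0.433013·388.09 ≈ 168.048
s = 3·19.7/2 = 29.55
r ≈ 168.048/29.55 ≈ 5.6869
(Equivalently r = side/(2√3) = 19.7/3.4641 ≈ 5.6869.)

r = 5.687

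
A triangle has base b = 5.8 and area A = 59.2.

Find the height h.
A = ½·b·h  ⇒  h = 2A/b = 2·59.2/5.8 = 118.4/5.8 ≈ 20.4138

h = 20.41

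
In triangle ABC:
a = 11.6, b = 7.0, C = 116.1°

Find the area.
Two sides and the included angle (SAS): A = ½·a·b·sin(C) = ½·11.6·7.0·sin(116.1°)
sin(116.1°) ≈ 0.898028
A ≈ ½·81.2·0.898028 = 40.6·0.898028 ≈ 36.4599

Area = 36.46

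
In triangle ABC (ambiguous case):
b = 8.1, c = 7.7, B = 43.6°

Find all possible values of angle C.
b/sin(B) = c/sin(C)  ⇒  sin(C) = c·sin(B)/b = 7.7·sin(43.6°)/8.1
sin(43.6°) ≈ 0.68962
sin(C) ≈ 7.7·0.68962/8.1 ≈ 5.31007/8.1 ≈ 0.655564
Candidate 1: C₁ = arcsin(0.655564) ≈ 40.9624°  →  A = 180° − 43.6° − 40.9624° ≈ 95.4376° > 0, valid
Candidate 2: C₂ = 180° − C₁ ≈ 139.038°  →  A = 180° − 43.6° − 139.038° ≈ -2.6376° ≤ 0, not a valid triangle

C = 40.96° (one solution)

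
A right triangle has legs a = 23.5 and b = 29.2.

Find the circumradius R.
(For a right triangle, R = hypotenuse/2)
Hypotenuse c = √(a² + b²) = √(552.25 + 852.64) = √1404.89 ≈ 37.4819
R = c/2 ≈ 37.4819/2 ≈ 18.7409

R = 18.74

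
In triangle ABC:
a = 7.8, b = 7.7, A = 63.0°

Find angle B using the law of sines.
a/sin(A) = b/sin(B)  ⇒  sin(B) = b·sin(A)/a = 7.7·sin(63.0°)/7.8
sin(63.0°) ≈ 0.891007
sin(B) ≈ 7.7·0.891007/7.8 ≈ 6.86075/7.8 ≈ 0.879583
B = arcsin(0.879583) ≈ 61.5921°
(Since b ≤ a we need B ≤ A, so the obtuse alternative 180° − 61.5921° ≈ 118.408° is rejected.)

B = 61.59°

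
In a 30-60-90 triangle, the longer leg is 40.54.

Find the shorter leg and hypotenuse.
In a 30-60-90 triangle the sides are in ratio 1 : √3 : 2, so short leg = long leg/√3 and hypotenuse = 2·(short leg).
Short leg = 40.54/√3 ≈ 40.54/1.73205 ≈ 23.4058
Hypotenuse = 2·23.4058 ≈ 46.8116

Short leg = 23.41, Hypotenuse = 46.81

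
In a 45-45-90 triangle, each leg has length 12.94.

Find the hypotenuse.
In a 45-45-90 triangle the sides are in ratio 1 : 1 : √2, so hypotenuse = leg·√2.
Hypotenuse = 12.94·√2 ≈ 12.94·1.41421 ≈ 18.2999

Hypotenuse = 12.94√2 = 18.3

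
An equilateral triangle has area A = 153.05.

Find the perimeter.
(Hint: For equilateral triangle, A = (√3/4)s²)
A = (√3/4)s²  ⇒  s² = 4A/√3 = 4·153.05/√3 = 612.2/1.73205 ≈ 353.454
s ≈ √353.454 ≈ 18.8004
Perimeter = 3s ≈ 3·18.8004 ≈ 56.4011

Perimeter = 56.4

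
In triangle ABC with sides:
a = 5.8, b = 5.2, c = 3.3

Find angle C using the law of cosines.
c² = a² + b² − 2ab·cos(C)  ⇒  cos(C) = (a² + b² − c²)/(2ab)
cos(C) = (5.8² + 5.2² − 3.3²)/(2·5.8·5.2) = (33.64 + 27.04 − 10.89)/60.32 = 49.79/60.32 ≈ 0.825431
C = arccos(0.825431) ≈ 34.3678°

C = 34.37°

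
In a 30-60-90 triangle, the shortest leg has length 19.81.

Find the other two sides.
In a 30-60-90 triangle the sides are in ratio 1 : √3 : 2 (short leg : long leg : hypotenuse).
Long leg = 19.81·√3 ≈ 19.81·1.73205 ≈ 34.3119
Hypotenuse = 2·19.81 = 39.62

Long leg = 19.81√3 = 34.31, Hypotenuse = 39.62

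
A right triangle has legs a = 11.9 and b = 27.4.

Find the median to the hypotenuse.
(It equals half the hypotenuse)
Hypotenuse c = √(a² + b²) = √(141.61 + 750.76) = √892.37 ≈ 29.8726
Median to hypotenuse = c/2 ≈ 29.8726/2 ≈ 14.9363

Median = 14.94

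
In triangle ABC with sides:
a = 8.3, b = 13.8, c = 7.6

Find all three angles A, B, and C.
Law of cosines for each angle (a² = 68.89, b² = 190.44, c² = 57.76):
cos(A) = (b² + c² − a²)/(2bc) = (190.44 + 57.76 − 68.89)/(2·13.8·7.6) = 179.31/209.76 ≈ 0.854834  ⇒  A ≈ 31.2586°
cos(B) = (a² + c² − b²)/(2ac) = (68.89 + 57.76 − 190.44)/(2·8.3·7.6) = -63.79/126.16 ≈ -0.505628  ⇒  B ≈ 120.373°
cos(C) = (a² + b² − c²)/(2ab) = (68.89 + 190.44 − 57.76)/(2·8.3·13.8) = 201.57/229.08 ≈ 0.879911  ⇒  C ≈ 28.3684°
Check: A + B + C ≈ 180°

A = 31.26°, B = 120.4°, C = 28.37°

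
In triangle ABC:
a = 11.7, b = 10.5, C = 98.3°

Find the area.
Two sides and the included angle (SAS): A = ½·a·b·sin(C) = ½·11.7·10.5·sin(98.3°)
sin(98.3°) ≈ 0.989526
A ≈ ½·122.85·0.989526 = 61.425·0.989526 ≈ 60.7816

Area = 60.78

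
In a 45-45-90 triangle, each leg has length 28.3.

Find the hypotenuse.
In a 45-45-90 triangle the sides are in ratio 1 : 1 : √2, so hypotenuse = leg·√2.
Hypotenuse = 28.3·√2 ≈ 28.3·1.41421 ≈ 40.0222

Hypotenuse = 28.3√2 = 40.02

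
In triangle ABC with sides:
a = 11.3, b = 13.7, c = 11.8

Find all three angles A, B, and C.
Law of cosines for each angle (a² = 127.69, b² = 187.69, c² = 139.24):
cos(A) = (b² + c² − a²)/(2bc) = (187.69 + 139.24 − 127.69)/(2·13.7·11.8) = 199.24/323.32 ≈ 0.616232  ⇒  A ≈ 51.9585°
cos(B) = (a² + c² − b²)/(2ac) = (127.69 + 139.24 − 187.69)/(2·11.3·11.8) = 79.24/266.68 ≈ 0.297135  ⇒  B ≈ 72.7144°
cos(C) = (a² + b² − c²)/(2ab) = (127.69 + 187.69 − 139.24)/(2·11.3·13.7) = 176.14/309.62 ≈ 0.568891  ⇒  C ≈ 55.3271°
Check: A + B + C ≈ 180°

A = 51.96°, B = 72.71°, C = 55.33°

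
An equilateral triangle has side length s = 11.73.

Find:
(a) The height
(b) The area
(a) The height splits the triangle into two 30-60-90 halves: h = s·√3/2 = 11.73·1.73205/2 ≈ 20.317/2 ≈ 10.1585
(b) Area = (√3/4)·s² = (√3/4)·11.73² = (√3/4)·137.5929 ≈ 0.433013·137.5929 ≈ 59.5795

Height = 10.16, Area = 59.58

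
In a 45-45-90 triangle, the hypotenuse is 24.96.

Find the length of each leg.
In a 45-45-90 triangle hypotenuse = leg·√2, so leg = hypotenuse/√2.
Leg = 24.96/√2 ≈ 24.96/1.41421 ≈ 17.6494

Each leg = 17.65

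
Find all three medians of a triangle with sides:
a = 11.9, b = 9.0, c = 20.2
Median formula: m_a = ½√(2b² + 2c² − a²) (and cyclically). a² = 141.61, b² = 81, c² = 408.04.
m_a = ½√(2·81 + 2·408.04 − 141.61) = ½√836.47 ≈ ½·28.9218 ≈ 14.4609
m_b = ½√(2·141.61 + 2·408.04 − 81) = ½√1018.3 ≈ ½·31.9108 ≈ 15.9554
m_c = ½√(2·141.61 + 2·81 − 408.04) = ½√37.18 ≈ ½·6.09754 ≈ 3.04877

m_a = 14.46, m_b = 15.96, m_c = 3.049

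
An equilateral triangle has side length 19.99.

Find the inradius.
r = Area/s with s the semi-perimeter.
Area = (√3/4)·19.99² = (√3/4)·399.6001 ≈ 0.433013·399.6001 ≈ 173.032
s = 3·19.99/2 = 29.985
r ≈ 173.032/29.985 ≈ 5.77062
(Equivalently r = side/(2√3) = 19.99/3.4641 ≈ 5.77062.)

r = 5.771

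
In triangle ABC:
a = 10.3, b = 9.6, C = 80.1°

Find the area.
Two sides and the included angle (SAS): A = ½·a·b·sin(C) = ½·10.3·9.6·sin(80.1°)
sin(80.1°) ≈ 0.985109
A ≈ ½·98.88·0.985109 = 49.44·0.985109 ≈ 48.7038

Area = 48.7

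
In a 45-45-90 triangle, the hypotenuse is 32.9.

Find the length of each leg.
In a 45-45-90 triangle hypotenuse = leg·√2, so leg = hypotenuse/√2.
Leg = 32.9/√2 ≈ 32.9/1.41421 ≈ 23.2638

Each leg = 23.26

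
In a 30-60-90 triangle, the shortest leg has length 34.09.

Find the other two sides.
In a 30-60-90 triangle the sides are in ratio 1 : √3 : 2 (short leg : long leg : hypotenuse).
Long leg = 34.09·√3 ≈ 34.09·1.73205 ≈ 59.0456
Hypotenuse = 2·34.09 = 68.18

Long leg = 34.09√3 = 59.05, Hypotenuse = 68.18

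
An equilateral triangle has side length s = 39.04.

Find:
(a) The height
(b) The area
(a) The height splits the triangle into two 30-60-90 halves: h = s·√3/2 = 39.04·1.73205/2 ≈ 67.6193/2 ≈ 33.8096
(b) Area = (√3/4)·s² = (√3/4)·39.04² = (√3/4)·1524.1216 ≈ 0.433013·1524.1216 ≈ 659.964

Height = 33.81, Area = 660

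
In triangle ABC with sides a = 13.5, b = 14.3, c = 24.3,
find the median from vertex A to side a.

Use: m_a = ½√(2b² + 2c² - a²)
m_a = ½√(2·14.3² + 2·24.3² − 13.5²) = ½√(2·204.49 + 2·590.49 − 182.25) = ½√(408.98 + 1180.98 − 182.25) = ½√1407.71
√1407.71 ≈ 37.5195, so m_a ≈ 18.7597

m_a = 18.76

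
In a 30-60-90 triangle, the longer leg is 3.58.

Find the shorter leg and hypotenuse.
In a 30-60-90 triangle the sides are in ratio 1 : √3 : 2, so short leg = long leg/√3 and hypotenuse = 2·(short leg).
Short leg = 3.58/√3 ≈ 3.58/1.73205 ≈ 2.06691
Hypotenuse = 2·2.06691 ≈ 4.13383

Short leg = 2.067, Hypotenuse = 4.134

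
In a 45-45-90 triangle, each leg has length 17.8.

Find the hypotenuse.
In a 45-45-90 triangle the sides are in ratio 1 : 1 : √2, so hypotenuse = leg·√2.
Hypotenuse = 17.8·√2 ≈ 17.8·1.41421 ≈ 25.173

Hypotenuse = 17.8√2 = 25.17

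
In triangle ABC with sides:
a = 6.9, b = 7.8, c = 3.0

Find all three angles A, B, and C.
Law of cosines for each angle (a² = 47.61, b² = 60.84, c² = 9):
cos(A) = (b² + c² − a²)/(2bc) = (60.84 + 9 − 47.61)/(2·7.8·3.0) = 22.23/46.8 ≈ 0.475  ⇒  A ≈ 61.6406°
cos(B) = (a² + c² − b²)/(2ac) = (47.61 + 9 − 60.84)/(2·6.9·3.0) = -4.23/41.4 ≈ -0.102174  ⇒  B ≈ 95.8644°
cos(C) = (a² + b² − c²)/(2ab) = (47.61 + 60.84 − 9)/(2·6.9·7.8) = 99.45/107.64 ≈ 0.923913  ⇒  C ≈ 22.495°
Check: A + B + C ≈ 180°

A = 61.64°, B = 95.86°, C = 22.49°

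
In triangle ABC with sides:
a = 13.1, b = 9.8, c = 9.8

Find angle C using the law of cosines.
c² = a² + b² − 2ab·cos(C)  ⇒  cos(C) = (a² + b² − c²)/(2ab)
cos(C) = (13.1² + 9.8² − 9.8²)/(2·13.1·9.8) = (171.61 + 96.04 − 96.04)/256.76 = 171.61/256.76 ≈ 0.668367
C = arccos(0.668367) ≈ 48.0588°

C = 48.06°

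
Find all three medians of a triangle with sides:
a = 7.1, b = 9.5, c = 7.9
Median formula: m_a = ½√(2b² + 2c² − a²) (and cyclically). a² = 50.41, b² = 90.25, c² = 62.41.
m_a = ½√(2·90.25 + 2·62.41 − 50.41) = ½√254.91 ≈ ½·15.9659 ≈ 7.98295
m_b = ½√(2·50.41 + 2·62.41 − 90.25) = ½√135.39 ≈ ½·11.6357 ≈ 5.81786
m_c = ½√(2·50.41 + 2·90.25 − 62.41) = ½√218.91 ≈ ½·14.7956 ≈ 7.3978

m_a = 7.983, m_b = 5.818, m_c = 7.398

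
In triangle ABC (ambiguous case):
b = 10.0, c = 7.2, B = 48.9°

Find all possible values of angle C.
b/sin(B) = c/sin(C)  ⇒  sin(C) = c·sin(B)/b = 7.2·sin(48.9°)/10.0
sin(48.9°) ≈ 0.753563
sin(C) ≈ 7.2·0.753563/10.0 ≈ 5.42566/10.0 ≈ 0.542566
Candidate 1: C₁ = arcsin(0.542566) ≈ 32.8585°  →  A = 180° − 48.9° − 32.8585° ≈ 98.2415° > 0, valid
Candidate 2: C₂ = 180° − C₁ ≈ 147.142°  →  A = 180° − 48.9° − 147.142° ≈ -16.0415° ≤ 0, not a valid triangle

C = 32.86° (one solution)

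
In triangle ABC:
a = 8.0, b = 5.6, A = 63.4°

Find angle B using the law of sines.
a/sin(A) = b/sin(B)  ⇒  sin(B) = b·sin(A)/a = 5.6·sin(63.4°)/8.0
sin(63.4°) ≈ 0.894154
sin(B) ≈ 5.6·0.894154/8.0 ≈ 5.00726/8.0 ≈ 0.625908
B = arcsin(0.625908) ≈ 38.7489°
(Since b ≤ a we need B ≤ A, so the obtuse alternative 180° − 38.7489° ≈ 141.251° is rejected.)

B = 38.75°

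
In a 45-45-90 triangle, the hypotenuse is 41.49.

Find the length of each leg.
In a 45-45-90 triangle hypotenuse = leg·√2, so leg = hypotenuse/√2.
Leg = 41.49/√2 ≈ 41.49/1.41421 ≈ 29.3379

Each leg = 29.34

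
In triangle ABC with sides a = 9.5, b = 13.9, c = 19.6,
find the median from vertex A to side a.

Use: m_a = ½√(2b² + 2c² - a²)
m_a = ½√(2·13.9² + 2·19.6² − 9.5²) = ½√(2·193.21 + 2·384.16 − 90.25) = ½√(386.42 + 768.32 − 90.25) = ½√1064.49
√1064.49 ≈ 32.6265, so m_a ≈ 16.3133

m_a = 16.31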